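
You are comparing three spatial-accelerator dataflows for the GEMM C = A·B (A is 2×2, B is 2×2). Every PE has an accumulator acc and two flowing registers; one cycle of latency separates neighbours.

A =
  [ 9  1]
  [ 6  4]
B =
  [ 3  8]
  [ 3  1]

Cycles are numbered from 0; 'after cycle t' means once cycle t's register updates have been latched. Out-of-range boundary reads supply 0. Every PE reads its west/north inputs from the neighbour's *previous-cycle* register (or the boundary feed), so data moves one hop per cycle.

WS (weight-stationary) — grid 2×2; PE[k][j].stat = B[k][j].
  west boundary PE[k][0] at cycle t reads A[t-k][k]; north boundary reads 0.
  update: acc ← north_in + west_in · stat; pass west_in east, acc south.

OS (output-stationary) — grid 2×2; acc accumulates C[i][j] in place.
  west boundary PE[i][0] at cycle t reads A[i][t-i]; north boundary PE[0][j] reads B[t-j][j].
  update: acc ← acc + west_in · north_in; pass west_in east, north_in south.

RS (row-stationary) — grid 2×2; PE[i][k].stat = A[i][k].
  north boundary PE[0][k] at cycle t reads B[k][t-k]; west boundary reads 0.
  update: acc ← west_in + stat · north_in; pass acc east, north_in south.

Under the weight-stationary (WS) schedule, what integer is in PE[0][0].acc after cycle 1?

WS 2×2: PE[0][0] cycle-by-cycle (with neighbour feeds):
  [0] (0,0) acc=27 (h:9 v:27)
  [1] (0,0) acc=18 (h:6 v:18)

PE[0][0].acc = 18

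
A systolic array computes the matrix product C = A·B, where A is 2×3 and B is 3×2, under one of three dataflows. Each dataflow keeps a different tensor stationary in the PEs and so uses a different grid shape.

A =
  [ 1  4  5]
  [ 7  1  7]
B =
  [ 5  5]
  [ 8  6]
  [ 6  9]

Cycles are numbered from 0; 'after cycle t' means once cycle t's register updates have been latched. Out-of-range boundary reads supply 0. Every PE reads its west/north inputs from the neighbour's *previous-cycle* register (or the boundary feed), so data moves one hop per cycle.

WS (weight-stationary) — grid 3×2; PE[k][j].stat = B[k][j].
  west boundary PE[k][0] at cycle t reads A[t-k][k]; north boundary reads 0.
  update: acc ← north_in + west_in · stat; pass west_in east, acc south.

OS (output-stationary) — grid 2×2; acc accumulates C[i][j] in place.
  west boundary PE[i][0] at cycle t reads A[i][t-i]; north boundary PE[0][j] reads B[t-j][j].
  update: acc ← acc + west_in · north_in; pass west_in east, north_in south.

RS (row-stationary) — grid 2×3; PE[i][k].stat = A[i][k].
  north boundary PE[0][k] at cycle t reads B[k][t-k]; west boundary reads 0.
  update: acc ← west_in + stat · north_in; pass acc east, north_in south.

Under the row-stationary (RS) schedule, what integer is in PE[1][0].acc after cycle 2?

RS 2×3: PE[1][0] cycle-by-cycle (with neighbour feeds):
  0: (0,0).acc=5  regs=<5,5>
  0: (1,0).acc=0  regs=<0,0>
  1: (0,0).acc=5  regs=<5,5>
  1: (1,0).acc=35  regs=<35,5>
  2: (0,0).acc=0  regs=<0,0>
  2: (1,0).acc=35  regs=<35,5>

PE[1][0].acc = 35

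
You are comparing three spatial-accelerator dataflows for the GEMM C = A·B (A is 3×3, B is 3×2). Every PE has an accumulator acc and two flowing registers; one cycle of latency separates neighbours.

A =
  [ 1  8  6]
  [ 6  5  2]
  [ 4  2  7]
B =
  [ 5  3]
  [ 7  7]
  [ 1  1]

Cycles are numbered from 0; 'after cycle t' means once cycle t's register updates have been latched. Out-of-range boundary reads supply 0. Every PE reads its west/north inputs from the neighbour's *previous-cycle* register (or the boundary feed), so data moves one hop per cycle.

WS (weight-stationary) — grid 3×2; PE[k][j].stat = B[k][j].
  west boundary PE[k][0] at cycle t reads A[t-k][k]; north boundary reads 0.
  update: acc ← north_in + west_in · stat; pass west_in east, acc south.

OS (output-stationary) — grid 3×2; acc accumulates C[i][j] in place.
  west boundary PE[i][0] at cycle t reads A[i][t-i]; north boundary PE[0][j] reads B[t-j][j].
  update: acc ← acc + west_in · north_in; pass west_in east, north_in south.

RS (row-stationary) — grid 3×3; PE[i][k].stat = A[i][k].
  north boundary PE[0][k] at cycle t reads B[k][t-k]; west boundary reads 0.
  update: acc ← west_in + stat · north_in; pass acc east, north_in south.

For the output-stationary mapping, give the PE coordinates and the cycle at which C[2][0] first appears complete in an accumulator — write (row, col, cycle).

(row, col, cycle) = (2, 0, 4)

OS: C[2][0] accumulates in PE[2][0]:
  0: (2,0).acc=0  regs=<0,0>
  1: (2,0).acc=0  regs=<0,0>
  2: (2,0).acc=20  regs=<4,5>
  3: (2,0).acc=34  regs=<2,7>
  4: (2,0).acc=41  regs=<7,1>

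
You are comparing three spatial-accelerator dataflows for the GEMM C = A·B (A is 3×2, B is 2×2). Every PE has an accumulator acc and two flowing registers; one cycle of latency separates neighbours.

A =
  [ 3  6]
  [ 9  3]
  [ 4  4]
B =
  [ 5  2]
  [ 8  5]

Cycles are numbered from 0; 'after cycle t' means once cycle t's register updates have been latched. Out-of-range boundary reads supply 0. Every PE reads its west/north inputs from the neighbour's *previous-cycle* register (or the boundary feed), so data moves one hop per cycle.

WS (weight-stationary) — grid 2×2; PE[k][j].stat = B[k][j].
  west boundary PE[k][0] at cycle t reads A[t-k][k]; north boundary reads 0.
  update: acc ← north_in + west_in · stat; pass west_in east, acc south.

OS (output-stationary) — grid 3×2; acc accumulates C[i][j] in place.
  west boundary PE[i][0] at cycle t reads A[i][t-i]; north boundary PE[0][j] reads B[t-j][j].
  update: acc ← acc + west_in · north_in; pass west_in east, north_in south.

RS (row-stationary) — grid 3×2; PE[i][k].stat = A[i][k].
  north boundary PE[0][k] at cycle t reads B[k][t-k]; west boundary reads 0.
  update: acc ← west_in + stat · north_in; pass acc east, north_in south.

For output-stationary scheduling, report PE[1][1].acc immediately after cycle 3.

PE[1][1].acc = 33

OS on a 3×2 grid — tracing PE[1][1] and its feeders:
  0: (0,1).acc=0  regs=<0,0>
  0: (1,0).acc=0  regs=<0,0>
  0: (1,1).acc=0  regs=<0,0>
  1: (0,1).acc=6  regs=<3,2>
  1: (1,0).acc=45  regs=<9,5>
  1: (1,1).acc=0  regs=<0,0>
  2: (0,1).acc=36  regs=<6,5>
  2: (1,0).acc=69  regs=<3,8>
  2: (1,1).acc=18  regs=<9,2>
  3: (0,1).acc=36  regs=<0,0>
  3: (1,0).acc=69  regs=<0,0>
  3: (1,1).acc=33  regs=<3,5>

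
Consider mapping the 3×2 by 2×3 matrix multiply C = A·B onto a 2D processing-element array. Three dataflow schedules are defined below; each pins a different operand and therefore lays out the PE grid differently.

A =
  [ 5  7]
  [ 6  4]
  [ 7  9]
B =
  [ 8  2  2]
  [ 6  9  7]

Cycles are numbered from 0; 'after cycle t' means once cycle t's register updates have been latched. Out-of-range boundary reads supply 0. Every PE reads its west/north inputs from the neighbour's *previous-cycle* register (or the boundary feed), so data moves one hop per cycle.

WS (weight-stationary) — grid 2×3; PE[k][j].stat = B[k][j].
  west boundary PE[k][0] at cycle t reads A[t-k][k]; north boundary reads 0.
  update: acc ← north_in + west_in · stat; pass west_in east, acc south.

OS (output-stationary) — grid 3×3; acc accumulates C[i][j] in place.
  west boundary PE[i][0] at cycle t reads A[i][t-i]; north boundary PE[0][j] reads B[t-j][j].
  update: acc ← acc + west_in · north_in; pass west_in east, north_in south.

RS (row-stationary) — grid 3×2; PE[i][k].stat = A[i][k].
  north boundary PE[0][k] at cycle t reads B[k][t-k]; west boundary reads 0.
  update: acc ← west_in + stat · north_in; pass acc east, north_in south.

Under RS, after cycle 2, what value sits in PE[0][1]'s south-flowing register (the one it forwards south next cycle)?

Tracing RS — 3×2 array, target PE[0][1]:
  t=0 PE[0][0]: acc=40 h=40 v=8
  t=0 PE[0][1]: acc=0 h=0 v=0
  t=1 PE[0][0]: acc=10 h=10 v=2
  t=1 PE[0][1]: acc=82 h=82 v=6
  t=2 PE[0][0]: acc=10 h=10 v=2
  t=2 PE[0][1]: acc=73 h=73 v=9

register = 9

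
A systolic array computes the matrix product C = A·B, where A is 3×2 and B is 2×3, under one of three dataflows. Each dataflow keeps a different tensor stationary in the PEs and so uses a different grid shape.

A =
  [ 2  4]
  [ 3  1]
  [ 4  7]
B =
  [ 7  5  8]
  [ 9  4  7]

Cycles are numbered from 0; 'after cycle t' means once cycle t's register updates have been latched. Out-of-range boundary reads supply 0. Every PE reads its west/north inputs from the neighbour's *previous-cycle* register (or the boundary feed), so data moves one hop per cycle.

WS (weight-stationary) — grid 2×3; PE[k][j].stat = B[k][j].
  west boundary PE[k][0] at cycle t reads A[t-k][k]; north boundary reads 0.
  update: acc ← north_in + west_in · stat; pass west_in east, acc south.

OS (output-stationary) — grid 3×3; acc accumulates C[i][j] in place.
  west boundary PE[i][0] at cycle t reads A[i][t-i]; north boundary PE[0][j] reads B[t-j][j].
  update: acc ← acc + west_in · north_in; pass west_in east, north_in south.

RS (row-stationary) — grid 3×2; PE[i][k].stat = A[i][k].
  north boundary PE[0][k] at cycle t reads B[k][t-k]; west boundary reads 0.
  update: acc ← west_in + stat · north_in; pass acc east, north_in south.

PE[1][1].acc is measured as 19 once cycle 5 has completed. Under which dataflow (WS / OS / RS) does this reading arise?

WS [2×3] PE[1][1] across cycles:
  @0  [1,1]  acc 0  |  →0  ↓0
  @1  [1,1]  acc 0  |  →0  ↓0
  @2  [1,1]  acc 26  |  →4  ↓26
  @3  [1,1]  acc 19  |  →1  ↓19
  @4  [1,1]  acc 48  |  →7  ↓48
  @5  [1,1]  acc 0  |  →0  ↓0
OS [3×3] PE[1][1] across cycles:
  @0  [1,1]  acc 0  |  →0  ↓0
  @1  [1,1]  acc 0  |  →0  ↓0
  @2  [1,1]  acc 15  |  →3  ↓5
  @3  [1,1]  acc 19  |  →1  ↓4
  @4  [1,1]  acc 19  |  →0  ↓0
  @5  [1,1]  acc 19  |  →0  ↓0
RS [3×2] PE[1][1] across cycles:
  @0  [1,1]  acc 0  |  →0  ↓0
  @1  [1,1]  acc 0  |  →0  ↓0
  @2  [1,1]  acc 30  |  →30  ↓9
  @3  [1,1]  acc 19  |  →19  ↓4
  @4  [1,1]  acc 31  |  →31  ↓7
  @5  [1,1]  acc 0  |  →0  ↓0

dataflow = OS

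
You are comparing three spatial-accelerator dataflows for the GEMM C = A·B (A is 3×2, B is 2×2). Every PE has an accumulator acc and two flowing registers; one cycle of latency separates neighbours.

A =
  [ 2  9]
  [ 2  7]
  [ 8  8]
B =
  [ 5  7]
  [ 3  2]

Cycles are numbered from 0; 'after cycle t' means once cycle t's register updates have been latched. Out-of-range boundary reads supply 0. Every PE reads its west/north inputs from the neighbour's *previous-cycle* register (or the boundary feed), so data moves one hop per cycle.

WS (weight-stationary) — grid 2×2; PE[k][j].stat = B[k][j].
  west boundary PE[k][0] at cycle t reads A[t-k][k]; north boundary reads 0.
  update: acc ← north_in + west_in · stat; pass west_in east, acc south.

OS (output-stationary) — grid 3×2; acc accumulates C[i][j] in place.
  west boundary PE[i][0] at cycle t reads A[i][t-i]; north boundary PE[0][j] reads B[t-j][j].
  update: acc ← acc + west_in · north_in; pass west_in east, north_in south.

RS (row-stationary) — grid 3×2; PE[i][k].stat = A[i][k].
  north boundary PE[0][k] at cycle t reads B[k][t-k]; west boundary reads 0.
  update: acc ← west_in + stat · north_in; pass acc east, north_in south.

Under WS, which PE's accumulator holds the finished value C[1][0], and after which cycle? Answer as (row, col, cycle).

Under WS, C[1][0] lands at PE[1][0]:
  step 0 · PE1,0: acc=0; fwd→0 fwd↓0
  step 1 · PE1,0: acc=37; fwd→9 fwd↓37
  step 2 · PE1,0: acc=31; fwd→7 fwd↓31

(row, col, cycle) = (1, 0, 2)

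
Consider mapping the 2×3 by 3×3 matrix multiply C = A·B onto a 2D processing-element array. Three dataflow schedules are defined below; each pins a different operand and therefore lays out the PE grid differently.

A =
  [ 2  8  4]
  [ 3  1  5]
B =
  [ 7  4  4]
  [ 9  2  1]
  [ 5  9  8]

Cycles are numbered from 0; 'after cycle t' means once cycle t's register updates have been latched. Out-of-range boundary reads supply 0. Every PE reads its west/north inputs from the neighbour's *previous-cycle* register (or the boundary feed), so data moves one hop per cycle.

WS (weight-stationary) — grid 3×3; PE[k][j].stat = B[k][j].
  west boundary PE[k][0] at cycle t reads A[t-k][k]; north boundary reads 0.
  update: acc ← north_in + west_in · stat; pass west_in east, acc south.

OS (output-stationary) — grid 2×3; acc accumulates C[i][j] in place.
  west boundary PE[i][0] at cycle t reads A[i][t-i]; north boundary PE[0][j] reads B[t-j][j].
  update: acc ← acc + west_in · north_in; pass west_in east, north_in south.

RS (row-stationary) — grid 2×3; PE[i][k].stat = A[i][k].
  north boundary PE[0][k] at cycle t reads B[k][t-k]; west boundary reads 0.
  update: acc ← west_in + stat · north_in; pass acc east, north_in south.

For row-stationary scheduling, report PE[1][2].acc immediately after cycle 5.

RS 2×3: PE[1][2] cycle-by-cycle (with neighbour feeds):
  @0  [0,2]  acc 0  |  →0  ↓0
  @0  [1,1]  acc 0  |  →0  ↓0
  @0  [1,2]  acc 0  |  →0  ↓0
  @1  [0,2]  acc 0  |  →0  ↓0
  @1  [1,1]  acc 0  |  →0  ↓0
  @1  [1,2]  acc 0  |  →0  ↓0
  @2  [0,2]  acc 106  |  →106  ↓5
  @2  [1,1]  acc 30  |  →30  ↓9
  @2  [1,2]  acc 0  |  →0  ↓0
  @3  [0,2]  acc 60  |  →60  ↓9
  @3  [1,1]  acc 14  |  →14  ↓2
  @3  [1,2]  acc 55  |  →55  ↓5
  @4  [0,2]  acc 48  |  →48  ↓8
  @4  [1,1]  acc 13  |  →13  ↓1
  @4  [1,2]  acc 59  |  →59  ↓9
  @5  [0,2]  acc 0  |  →0  ↓0
  @5  [1,1]  acc 0  |  →0  ↓0
  @5  [1,2]  acc 53  |  →53  ↓8

PE[1][2].acc = 53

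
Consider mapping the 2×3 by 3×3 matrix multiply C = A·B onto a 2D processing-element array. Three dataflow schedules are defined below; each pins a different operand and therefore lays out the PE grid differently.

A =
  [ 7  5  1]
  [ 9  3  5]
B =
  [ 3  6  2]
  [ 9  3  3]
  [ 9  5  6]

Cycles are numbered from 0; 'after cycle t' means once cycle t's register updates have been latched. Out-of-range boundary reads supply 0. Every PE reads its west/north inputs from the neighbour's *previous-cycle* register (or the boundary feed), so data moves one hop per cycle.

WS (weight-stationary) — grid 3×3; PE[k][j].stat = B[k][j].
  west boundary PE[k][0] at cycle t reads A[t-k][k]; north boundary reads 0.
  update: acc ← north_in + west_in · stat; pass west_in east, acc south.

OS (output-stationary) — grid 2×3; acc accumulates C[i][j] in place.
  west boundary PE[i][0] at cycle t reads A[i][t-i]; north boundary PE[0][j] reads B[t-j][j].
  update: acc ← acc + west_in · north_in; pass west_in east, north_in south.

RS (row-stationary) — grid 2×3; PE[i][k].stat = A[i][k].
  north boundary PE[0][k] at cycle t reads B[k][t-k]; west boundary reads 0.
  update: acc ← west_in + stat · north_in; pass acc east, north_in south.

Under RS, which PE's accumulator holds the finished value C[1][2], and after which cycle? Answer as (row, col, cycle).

(row, col, cycle) = (1, 2, 5)

Under RS, C[1][2] lands at PE[1][2]:
  after 0 — PE[1][2] acc=0, pass-E 0, pass-S 0
  after 1 — PE[1][2] acc=0, pass-E 0, pass-S 0
  after 2 — PE[1][2] acc=0, pass-E 0, pass-S 0
  after 3 — PE[1][2] acc=99, pass-E 99, pass-S 9
  after 4 — PE[1][2] acc=88, pass-E 88, pass-S 5
  after 5 — PE[1][2] acc=57, pass-E 57, pass-S 6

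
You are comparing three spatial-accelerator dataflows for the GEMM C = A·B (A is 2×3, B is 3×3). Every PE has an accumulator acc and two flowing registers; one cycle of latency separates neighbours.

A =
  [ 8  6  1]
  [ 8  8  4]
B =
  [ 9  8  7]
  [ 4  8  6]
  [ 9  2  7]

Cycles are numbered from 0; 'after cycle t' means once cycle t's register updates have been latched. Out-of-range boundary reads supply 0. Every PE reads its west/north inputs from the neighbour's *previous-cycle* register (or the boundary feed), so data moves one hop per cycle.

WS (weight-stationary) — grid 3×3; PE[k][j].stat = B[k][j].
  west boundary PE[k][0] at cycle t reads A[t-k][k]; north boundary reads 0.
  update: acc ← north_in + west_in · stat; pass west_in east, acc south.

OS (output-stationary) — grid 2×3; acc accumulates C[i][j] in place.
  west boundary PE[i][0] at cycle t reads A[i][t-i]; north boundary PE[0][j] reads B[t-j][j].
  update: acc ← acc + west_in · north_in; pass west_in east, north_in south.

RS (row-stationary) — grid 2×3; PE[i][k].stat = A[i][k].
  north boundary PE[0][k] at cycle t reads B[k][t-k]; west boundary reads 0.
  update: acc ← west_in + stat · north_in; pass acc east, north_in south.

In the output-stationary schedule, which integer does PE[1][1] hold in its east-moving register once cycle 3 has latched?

register = 8

OS (2×3). Following PE[1][1] plus its west/north inputs:
  @0  [0,1]  acc 0  |  →0  ↓0
  @0  [1,0]  acc 0  |  →0  ↓0
  @0  [1,1]  acc 0  |  →0  ↓0
  @1  [0,1]  acc 64  |  →8  ↓8
  @1  [1,0]  acc 72  |  →8  ↓9
  @1  [1,1]  acc 0  |  →0  ↓0
  @2  [0,1]  acc 112  |  →6  ↓8
  @2  [1,0]  acc 104  |  →8  ↓4
  @2  [1,1]  acc 64  |  →8  ↓8
  @3  [0,1]  acc 114  |  →1  ↓2
  @3  [1,0]  acc 140  |  →4  ↓9
  @3  [1,1]  acc 128  |  →8  ↓8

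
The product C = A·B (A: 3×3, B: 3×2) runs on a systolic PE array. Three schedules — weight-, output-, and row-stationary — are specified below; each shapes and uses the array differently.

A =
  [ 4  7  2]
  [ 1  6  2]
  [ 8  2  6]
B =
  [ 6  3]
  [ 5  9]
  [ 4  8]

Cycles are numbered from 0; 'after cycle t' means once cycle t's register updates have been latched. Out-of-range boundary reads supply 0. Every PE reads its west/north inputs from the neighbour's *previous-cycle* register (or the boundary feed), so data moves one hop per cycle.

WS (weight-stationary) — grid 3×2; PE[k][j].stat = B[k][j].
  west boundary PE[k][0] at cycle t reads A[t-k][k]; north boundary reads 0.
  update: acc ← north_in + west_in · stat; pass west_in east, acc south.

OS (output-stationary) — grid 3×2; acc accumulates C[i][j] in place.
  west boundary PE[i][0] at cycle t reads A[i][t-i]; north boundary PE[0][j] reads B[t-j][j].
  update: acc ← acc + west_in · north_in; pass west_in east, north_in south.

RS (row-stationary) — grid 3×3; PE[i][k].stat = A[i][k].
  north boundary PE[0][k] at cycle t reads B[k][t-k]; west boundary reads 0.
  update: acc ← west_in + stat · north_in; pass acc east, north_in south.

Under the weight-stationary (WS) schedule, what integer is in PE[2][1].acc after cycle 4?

PE[2][1].acc = 73

WS on a 3×2 grid — tracing PE[2][1] and its feeders:
  0: (1,1).acc=0  regs=<0,0>
  0: (2,0).acc=0  regs=<0,0>
  0: (2,1).acc=0  regs=<0,0>
  1: (1,1).acc=0  regs=<0,0>
  1: (2,0).acc=0  regs=<0,0>
  1: (2,1).acc=0  regs=<0,0>
  2: (1,1).acc=75  regs=<7,75>
  2: (2,0).acc=67  regs=<2,67>
  2: (2,1).acc=0  regs=<0,0>
  3: (1,1).acc=57  regs=<6,57>
  3: (2,0).acc=44  regs=<2,44>
  3: (2,1).acc=91  regs=<2,91>
  4: (1,1).acc=42  regs=<2,42>
  4: (2,0).acc=82  regs=<6,82>
  4: (2,1).acc=73  regs=<2,73>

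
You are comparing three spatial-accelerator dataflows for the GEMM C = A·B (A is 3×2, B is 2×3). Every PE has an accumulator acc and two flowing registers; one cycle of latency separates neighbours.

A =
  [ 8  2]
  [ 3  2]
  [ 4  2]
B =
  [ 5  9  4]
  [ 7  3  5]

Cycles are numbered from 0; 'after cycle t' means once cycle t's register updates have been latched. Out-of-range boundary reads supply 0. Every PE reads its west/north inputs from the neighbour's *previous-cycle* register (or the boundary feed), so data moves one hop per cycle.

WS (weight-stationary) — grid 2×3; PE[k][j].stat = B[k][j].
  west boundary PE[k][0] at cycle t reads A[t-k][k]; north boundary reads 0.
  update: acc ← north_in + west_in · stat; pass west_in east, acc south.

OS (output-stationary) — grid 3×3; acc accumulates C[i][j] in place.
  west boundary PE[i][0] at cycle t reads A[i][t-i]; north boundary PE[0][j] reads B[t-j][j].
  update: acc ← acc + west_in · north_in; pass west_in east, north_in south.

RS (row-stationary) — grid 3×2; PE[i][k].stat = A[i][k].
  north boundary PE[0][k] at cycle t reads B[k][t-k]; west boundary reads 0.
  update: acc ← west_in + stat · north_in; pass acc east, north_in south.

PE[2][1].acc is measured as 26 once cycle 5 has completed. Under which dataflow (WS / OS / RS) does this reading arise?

WS (2×3): PE[2][1] does not exist.
Under OS (3×3), PE[2][1]:
  0: (2,1).acc=0  regs=<0,0>
  1: (2,1).acc=0  regs=<0,0>
  2: (2,1).acc=0  regs=<0,0>
  3: (2,1).acc=36  regs=<4,9>
  4: (2,1).acc=42  regs=<2,3>
  5: (2,1).acc=42  regs=<0,0>
Under RS (3×2), PE[2][1]:
  0: (2,1).acc=0  regs=<0,0>
  1: (2,1).acc=0  regs=<0,0>
  2: (2,1).acc=0  regs=<0,0>
  3: (2,1).acc=34  regs=<34,7>
  4: (2,1).acc=42  regs=<42,3>
  5: (2,1).acc=26  regs=<26,5>

dataflow = RS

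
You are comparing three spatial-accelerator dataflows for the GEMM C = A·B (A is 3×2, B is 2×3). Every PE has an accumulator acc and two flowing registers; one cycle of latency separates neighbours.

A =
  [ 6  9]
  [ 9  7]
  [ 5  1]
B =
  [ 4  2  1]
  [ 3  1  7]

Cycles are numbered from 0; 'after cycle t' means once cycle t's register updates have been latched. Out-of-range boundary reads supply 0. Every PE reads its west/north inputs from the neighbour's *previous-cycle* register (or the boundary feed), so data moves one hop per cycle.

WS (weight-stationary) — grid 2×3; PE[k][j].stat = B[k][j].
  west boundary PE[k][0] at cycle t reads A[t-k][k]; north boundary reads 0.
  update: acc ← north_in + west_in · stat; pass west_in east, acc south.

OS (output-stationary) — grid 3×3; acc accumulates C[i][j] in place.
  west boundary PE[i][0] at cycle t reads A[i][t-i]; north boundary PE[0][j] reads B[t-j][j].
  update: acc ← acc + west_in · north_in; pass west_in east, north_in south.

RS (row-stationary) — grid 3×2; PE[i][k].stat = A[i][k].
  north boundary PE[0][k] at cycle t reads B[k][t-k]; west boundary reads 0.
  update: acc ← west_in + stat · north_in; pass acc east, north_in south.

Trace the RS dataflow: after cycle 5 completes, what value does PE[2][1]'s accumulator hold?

PE[2][1].acc = 12

RS on a 3×2 grid — tracing PE[2][1] and its feeders:
  cycle 0: PE[1][1] → acc 0, east 0, south 0
  cycle 0: PE[2][0] → acc 0, east 0, south 0
  cycle 0: PE[2][1] → acc 0, east 0, south 0
  cycle 1: PE[1][1] → acc 0, east 0, south 0
  cycle 1: PE[2][0] → acc 0, east 0, south 0
  cycle 1: PE[2][1] → acc 0, east 0, south 0
  cycle 2: PE[1][1] → acc 57, east 57, south 3
  cycle 2: PE[2][0] → acc 20, east 20, south 4
  cycle 2: PE[2][1] → acc 0, east 0, south 0
  cycle 3: PE[1][1] → acc 25, east 25, south 1
  cycle 3: PE[2][0] → acc 10, east 10, south 2
  cycle 3: PE[2][1] → acc 23, east 23, south 3
  cycle 4: PE[1][1] → acc 58, east 58, south 7
  cycle 4: PE[2][0] → acc 5, east 5, south 1
  cycle 4: PE[2][1] → acc 11, east 11, south 1
  cycle 5: PE[1][1] → acc 0, east 0, south 0
  cycle 5: PE[2][0] → acc 0, east 0, south 0
  cycle 5: PE[2][1] → acc 12, east 12, south 7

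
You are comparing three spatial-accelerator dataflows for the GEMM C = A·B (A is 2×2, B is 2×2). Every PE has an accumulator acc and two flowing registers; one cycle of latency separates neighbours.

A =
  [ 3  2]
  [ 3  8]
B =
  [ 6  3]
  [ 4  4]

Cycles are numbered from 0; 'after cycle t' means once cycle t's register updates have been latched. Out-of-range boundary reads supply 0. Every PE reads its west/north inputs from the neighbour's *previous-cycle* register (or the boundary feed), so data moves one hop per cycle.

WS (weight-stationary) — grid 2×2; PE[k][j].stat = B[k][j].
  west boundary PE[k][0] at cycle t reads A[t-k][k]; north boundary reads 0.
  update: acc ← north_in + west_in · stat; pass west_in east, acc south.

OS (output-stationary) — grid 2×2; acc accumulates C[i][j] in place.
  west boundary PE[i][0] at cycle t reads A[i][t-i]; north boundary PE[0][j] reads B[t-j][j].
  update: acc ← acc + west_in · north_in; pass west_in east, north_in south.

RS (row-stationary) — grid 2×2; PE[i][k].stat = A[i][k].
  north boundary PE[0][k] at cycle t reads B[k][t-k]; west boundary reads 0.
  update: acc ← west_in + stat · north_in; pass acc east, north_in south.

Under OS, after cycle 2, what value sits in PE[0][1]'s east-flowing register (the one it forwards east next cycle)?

OS on a 2×2 grid — tracing PE[0][1] and its feeders:
  0: (0,0).acc=18  regs=<3,6>
  0: (0,1).acc=0  regs=<0,0>
  1: (0,0).acc=26  regs=<2,4>
  1: (0,1).acc=9  regs=<3,3>
  2: (0,0).acc=26  regs=<0,0>
  2: (0,1).acc=17  regs=<2,4>

register = 2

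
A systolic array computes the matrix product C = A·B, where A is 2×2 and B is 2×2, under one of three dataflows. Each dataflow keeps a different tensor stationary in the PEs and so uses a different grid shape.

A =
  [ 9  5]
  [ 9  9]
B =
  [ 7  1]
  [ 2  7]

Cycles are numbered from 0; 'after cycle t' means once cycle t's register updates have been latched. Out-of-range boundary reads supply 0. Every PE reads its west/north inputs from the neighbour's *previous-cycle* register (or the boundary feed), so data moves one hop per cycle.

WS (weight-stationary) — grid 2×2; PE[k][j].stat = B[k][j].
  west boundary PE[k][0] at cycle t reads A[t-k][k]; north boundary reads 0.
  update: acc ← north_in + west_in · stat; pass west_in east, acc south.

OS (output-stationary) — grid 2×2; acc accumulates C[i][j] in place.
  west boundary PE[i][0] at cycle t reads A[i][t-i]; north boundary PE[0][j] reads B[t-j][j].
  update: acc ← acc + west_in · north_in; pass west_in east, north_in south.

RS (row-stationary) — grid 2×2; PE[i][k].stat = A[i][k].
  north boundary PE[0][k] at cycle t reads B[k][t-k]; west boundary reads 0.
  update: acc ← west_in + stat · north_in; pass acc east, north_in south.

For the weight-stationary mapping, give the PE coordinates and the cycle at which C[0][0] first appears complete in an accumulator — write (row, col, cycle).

(row, col, cycle) = (1, 0, 1)

Under WS, C[0][0] lands at PE[1][0]:
  cycle 0: PE[1][0] → acc 0, east 0, south 0
  cycle 1: PE[1][0] → acc 73, east 5, south 73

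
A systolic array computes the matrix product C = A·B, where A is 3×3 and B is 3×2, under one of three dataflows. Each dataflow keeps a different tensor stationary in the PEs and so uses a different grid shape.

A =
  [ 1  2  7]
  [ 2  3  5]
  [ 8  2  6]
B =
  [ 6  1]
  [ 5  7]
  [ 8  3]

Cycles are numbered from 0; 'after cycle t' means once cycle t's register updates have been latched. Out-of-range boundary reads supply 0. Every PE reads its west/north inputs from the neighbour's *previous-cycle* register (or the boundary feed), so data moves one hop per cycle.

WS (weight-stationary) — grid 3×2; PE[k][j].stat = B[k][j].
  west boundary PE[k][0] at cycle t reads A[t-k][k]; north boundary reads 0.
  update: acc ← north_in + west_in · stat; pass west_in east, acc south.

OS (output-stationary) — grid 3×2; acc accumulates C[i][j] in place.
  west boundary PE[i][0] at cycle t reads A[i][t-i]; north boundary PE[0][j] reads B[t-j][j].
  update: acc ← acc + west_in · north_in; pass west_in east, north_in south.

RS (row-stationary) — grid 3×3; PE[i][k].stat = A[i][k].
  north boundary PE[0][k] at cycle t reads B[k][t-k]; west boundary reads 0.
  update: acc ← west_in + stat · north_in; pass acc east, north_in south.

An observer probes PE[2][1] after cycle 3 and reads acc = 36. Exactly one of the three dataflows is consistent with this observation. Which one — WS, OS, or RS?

— WS: 3×2; PE[2][1] trace:
  after 0 — PE[2][1] acc=0, pass-E 0, pass-S 0
  after 1 — PE[2][1] acc=0, pass-E 0, pass-S 0
  after 2 — PE[2][1] acc=0, pass-E 0, pass-S 0
  after 3 — PE[2][1] acc=36, pass-E 7, pass-S 36
— OS: 3×2; PE[2][1] trace:
  after 0 — PE[2][1] acc=0, pass-E 0, pass-S 0
  after 1 — PE[2][1] acc=0, pass-E 0, pass-S 0
  after 2 — PE[2][1] acc=0, pass-E 0, pass-S 0
  after 3 — PE[2][1] acc=8, pass-E 8, pass-S 1
— RS: 3×3; PE[2][1] trace:
  after 0 — PE[2][1] acc=0, pass-E 0, pass-S 0
  after 1 — PE[2][1] acc=0, pass-E 0, pass-S 0
  after 2 — PE[2][1] acc=0, pass-E 0, pass-S 0
  after 3 — PE[2][1] acc=58, pass-E 58, pass-S 5

dataflow = WS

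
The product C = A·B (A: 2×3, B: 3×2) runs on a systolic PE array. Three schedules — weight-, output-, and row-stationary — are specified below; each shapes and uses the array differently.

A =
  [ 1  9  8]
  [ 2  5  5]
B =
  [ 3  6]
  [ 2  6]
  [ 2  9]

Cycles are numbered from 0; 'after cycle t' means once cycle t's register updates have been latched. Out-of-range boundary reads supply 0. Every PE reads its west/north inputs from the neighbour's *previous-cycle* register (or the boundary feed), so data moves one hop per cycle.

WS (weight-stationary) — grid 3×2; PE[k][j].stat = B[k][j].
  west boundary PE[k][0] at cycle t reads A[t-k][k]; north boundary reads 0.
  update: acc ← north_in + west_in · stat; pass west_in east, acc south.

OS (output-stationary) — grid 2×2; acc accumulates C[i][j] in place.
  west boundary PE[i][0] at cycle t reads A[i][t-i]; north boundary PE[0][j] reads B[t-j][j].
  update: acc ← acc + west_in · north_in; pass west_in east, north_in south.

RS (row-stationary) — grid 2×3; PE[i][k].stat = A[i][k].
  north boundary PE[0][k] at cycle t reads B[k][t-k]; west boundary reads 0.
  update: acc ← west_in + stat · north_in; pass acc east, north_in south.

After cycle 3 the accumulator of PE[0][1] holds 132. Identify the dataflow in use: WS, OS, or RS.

— WS: 3×2; PE[0][1] trace:
  0: (0,1).acc=0  regs=<0,0>
  1: (0,1).acc=6  regs=<1,6>
  2: (0,1).acc=12  regs=<2,12>
  3: (0,1).acc=0  regs=<0,0>
— OS: 2×2; PE[0][1] trace:
  0: (0,1).acc=0  regs=<0,0>
  1: (0,1).acc=6  regs=<1,6>
  2: (0,1).acc=60  regs=<9,6>
  3: (0,1).acc=132  regs=<8,9>
— RS: 2×3; PE[0][1] trace:
  0: (0,1).acc=0  regs=<0,0>
  1: (0,1).acc=21  regs=<21,2>
  2: (0,1).acc=60  regs=<60,6>
  3: (0,1).acc=0  regs=<0,0>

dataflow = OS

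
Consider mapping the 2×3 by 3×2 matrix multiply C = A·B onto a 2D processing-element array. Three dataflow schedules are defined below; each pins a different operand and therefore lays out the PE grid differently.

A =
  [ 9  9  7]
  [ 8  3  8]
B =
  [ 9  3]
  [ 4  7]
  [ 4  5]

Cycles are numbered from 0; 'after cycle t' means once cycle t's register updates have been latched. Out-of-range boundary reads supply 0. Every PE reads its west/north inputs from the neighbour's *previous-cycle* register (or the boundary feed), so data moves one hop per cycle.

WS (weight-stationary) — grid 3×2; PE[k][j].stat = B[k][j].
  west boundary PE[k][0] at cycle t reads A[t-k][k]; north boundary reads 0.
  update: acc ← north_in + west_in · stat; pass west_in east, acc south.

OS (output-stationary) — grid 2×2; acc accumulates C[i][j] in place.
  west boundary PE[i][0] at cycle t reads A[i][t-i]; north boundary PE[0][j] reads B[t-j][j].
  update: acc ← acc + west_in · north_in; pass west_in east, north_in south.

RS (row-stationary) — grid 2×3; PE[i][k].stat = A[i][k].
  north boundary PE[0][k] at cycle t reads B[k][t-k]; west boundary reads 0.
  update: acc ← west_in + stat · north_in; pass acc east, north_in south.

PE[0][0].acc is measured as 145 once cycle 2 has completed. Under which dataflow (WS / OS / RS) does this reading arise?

dataflow = OS

WS (3×2 grid), PE[0][0]:
  c0 r0c0: 81 / 9 / 81
  c1 r0c0: 72 / 8 / 72
  c2 r0c0: 0 / 0 / 0
OS (2×2 grid), PE[0][0]:
  c0 r0c0: 81 / 9 / 9
  c1 r0c0: 117 / 9 / 4
  c2 r0c0: 145 / 7 / 4
RS (2×3 grid), PE[0][0]:
  c0 r0c0: 81 / 81 / 9
  c1 r0c0: 27 / 27 / 3
  c2 r0c0: 0 / 0 / 0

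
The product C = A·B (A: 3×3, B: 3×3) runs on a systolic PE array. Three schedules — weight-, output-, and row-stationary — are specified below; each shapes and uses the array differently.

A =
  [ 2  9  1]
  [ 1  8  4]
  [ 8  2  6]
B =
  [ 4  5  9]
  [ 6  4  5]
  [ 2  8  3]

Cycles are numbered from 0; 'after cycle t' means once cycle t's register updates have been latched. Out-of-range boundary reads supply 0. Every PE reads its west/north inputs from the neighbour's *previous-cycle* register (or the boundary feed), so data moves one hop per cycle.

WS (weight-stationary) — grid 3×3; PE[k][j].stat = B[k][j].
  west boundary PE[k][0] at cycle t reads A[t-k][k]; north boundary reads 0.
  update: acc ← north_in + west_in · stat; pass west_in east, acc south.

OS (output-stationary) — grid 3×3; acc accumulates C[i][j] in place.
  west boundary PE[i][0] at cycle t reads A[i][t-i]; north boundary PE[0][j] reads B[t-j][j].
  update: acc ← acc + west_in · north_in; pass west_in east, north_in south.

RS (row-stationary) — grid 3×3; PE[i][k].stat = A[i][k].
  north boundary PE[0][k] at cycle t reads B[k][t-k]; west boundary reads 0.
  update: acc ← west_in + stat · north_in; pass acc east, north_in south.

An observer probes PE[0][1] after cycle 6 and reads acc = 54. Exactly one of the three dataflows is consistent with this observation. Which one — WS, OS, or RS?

— WS: 3×3; PE[0][1] trace:
  t=0 PE[0][1]: acc=0 h=0 v=0
  t=1 PE[0][1]: acc=10 h=2 v=10
  t=2 PE[0][1]: acc=5 h=1 v=5
  t=3 PE[0][1]: acc=40 h=8 v=40
  t=4 PE[0][1]: acc=0 h=0 v=0
  t=5 PE[0][1]: acc=0 h=0 v=0
  t=6 PE[0][1]: acc=0 h=0 v=0
— OS: 3×3; PE[0][1] trace:
  t=0 PE[0][1]: acc=0 h=0 v=0
  t=1 PE[0][1]: acc=10 h=2 v=5
  t=2 PE[0][1]: acc=46 h=9 v=4
  t=3 PE[0][1]: acc=54 h=1 v=8
  t=4 PE[0][1]: acc=54 h=0 v=0
  t=5 PE[0][1]: acc=54 h=0 v=0
  t=6 PE[0][1]: acc=54 h=0 v=0
— RS: 3×3; PE[0][1] trace:
  t=0 PE[0][1]: acc=0 h=0 v=0
  t=1 PE[0][1]: acc=62 h=62 v=6
  t=2 PE[0][1]: acc=46 h=46 v=4
  t=3 PE[0][1]: acc=63 h=63 v=5
  t=4 PE[0][1]: acc=0 h=0 v=0
  t=5 PE[0][1]: acc=0 h=0 v=0
  t=6 PE[0][1]: acc=0 h=0 v=0

dataflow = OS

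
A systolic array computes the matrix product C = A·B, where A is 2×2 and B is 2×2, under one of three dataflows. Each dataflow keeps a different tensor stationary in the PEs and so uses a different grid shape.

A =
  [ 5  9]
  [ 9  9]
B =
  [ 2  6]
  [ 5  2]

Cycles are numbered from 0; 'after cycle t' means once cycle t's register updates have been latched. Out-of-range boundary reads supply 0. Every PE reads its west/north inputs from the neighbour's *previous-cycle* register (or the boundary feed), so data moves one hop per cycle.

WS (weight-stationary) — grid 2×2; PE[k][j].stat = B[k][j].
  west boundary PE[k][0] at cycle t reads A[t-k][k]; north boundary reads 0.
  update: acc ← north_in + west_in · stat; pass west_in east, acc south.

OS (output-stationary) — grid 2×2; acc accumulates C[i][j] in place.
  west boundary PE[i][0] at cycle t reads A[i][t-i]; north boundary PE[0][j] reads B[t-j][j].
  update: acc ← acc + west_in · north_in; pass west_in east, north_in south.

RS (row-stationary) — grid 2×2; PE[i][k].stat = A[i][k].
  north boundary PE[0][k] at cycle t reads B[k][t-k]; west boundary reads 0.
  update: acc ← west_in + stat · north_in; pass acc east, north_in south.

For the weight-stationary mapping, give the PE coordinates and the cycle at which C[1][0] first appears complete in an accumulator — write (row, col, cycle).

(row, col, cycle) = (1, 0, 2)

WS: C[1][0] accumulates in PE[1][0]:
  [0] (1,0) acc=0 (h:0 v:0)
  [1] (1,0) acc=55 (h:9 v:55)
  [2] (1,0) acc=63 (h:9 v:63)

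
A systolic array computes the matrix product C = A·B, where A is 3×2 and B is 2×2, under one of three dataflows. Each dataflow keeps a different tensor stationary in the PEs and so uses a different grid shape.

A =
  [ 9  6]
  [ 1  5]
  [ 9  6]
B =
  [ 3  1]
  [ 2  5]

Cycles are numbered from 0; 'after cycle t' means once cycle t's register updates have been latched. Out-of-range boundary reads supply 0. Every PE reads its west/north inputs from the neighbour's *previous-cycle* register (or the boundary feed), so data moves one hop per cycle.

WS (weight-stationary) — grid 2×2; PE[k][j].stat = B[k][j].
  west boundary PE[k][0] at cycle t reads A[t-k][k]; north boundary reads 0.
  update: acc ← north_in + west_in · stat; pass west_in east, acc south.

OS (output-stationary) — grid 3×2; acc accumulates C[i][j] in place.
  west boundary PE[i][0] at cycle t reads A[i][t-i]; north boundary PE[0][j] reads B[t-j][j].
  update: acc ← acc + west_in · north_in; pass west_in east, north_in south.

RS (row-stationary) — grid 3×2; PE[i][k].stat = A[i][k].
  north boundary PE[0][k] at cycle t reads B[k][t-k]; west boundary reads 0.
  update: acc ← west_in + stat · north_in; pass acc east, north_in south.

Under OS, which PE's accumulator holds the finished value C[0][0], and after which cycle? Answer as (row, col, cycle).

(row, col, cycle) = (0, 0, 1)

OS — PE[0][0] is where C[0][0] collects:
  0: (0,0).acc=27  regs=<9,3>
  1: (0,0).acc=39  regs=<6,2>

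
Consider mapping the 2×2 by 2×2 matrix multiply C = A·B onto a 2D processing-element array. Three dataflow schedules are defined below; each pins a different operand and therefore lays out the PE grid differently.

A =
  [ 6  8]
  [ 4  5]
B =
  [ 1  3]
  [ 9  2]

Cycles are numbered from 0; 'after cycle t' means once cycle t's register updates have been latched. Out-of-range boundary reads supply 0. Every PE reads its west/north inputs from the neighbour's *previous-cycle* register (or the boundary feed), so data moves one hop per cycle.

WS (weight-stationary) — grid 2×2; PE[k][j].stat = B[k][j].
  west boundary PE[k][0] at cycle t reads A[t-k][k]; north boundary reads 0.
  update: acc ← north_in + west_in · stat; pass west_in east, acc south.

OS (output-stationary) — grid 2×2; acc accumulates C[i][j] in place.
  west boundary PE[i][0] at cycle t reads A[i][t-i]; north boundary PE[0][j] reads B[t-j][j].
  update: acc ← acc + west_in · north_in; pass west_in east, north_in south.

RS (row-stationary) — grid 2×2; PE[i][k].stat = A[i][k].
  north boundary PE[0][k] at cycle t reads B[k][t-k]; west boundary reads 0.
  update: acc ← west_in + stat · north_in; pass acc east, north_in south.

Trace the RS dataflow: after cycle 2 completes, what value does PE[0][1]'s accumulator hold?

PE[0][1].acc = 34

Tracing RS — 2×2 array, target PE[0][1]:
  t=0 PE[0][0]: acc=6 h=6 v=1
  t=0 PE[0][1]: acc=0 h=0 v=0
  t=1 PE[0][0]: acc=18 h=18 v=3
  t=1 PE[0][1]: acc=78 h=78 v=9
  t=2 PE[0][0]: acc=0 h=0 v=0
  t=2 PE[0][1]: acc=34 h=34 v=2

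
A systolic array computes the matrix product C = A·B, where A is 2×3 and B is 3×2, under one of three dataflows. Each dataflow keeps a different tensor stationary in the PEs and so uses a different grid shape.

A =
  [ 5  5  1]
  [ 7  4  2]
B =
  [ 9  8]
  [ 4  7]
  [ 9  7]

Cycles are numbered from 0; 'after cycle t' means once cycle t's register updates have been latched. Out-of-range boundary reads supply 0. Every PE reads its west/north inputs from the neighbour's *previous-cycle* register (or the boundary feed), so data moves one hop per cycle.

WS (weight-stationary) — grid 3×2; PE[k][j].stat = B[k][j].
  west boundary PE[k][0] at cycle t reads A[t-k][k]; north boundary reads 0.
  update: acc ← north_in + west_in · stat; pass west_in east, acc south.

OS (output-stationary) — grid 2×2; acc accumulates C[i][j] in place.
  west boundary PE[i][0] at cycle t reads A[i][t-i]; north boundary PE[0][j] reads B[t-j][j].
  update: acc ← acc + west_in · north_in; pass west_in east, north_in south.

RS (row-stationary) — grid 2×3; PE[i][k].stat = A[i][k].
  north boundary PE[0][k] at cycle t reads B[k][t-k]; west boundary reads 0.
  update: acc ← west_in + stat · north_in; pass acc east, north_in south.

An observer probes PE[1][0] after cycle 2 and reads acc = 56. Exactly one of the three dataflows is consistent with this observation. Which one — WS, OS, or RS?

dataflow = RS

— WS: 3×2; PE[1][0] trace:
  after 0 — PE[1][0] acc=0, pass-E 0, pass-S 0
  after 1 — PE[1][0] acc=65, pass-E 5, pass-S 65
  after 2 — PE[1][0] acc=79, pass-E 4, pass-S 79
— OS: 2×2; PE[1][0] trace:
  after 0 — PE[1][0] acc=0, pass-E 0, pass-S 0
  after 1 — PE[1][0] acc=63, pass-E 7, pass-S 9
  after 2 — PE[1][0] acc=79, pass-E 4, pass-S 4
— RS: 2×3; PE[1][0] trace:
  after 0 — PE[1][0] acc=0, pass-E 0, pass-S 0
  after 1 — PE[1][0] acc=63, pass-E 63, pass-S 9
  after 2 — PE[1][0] acc=56, pass-E 56, pass-S 8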